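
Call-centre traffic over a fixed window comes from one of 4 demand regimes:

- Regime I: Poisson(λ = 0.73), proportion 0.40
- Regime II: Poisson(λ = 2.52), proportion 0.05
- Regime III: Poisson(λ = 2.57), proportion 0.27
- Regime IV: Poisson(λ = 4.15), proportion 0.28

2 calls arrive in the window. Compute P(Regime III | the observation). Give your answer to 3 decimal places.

Apply Bayes' rule: the posterior for each component is proportional to its prior times its likelihood at x.
Component likelihoods at x = 2 calls:
  L_I = e^(−0.73)·0.73^2/2! = 0.128405
  L_II = e^(−2.52)·2.52^2/2! = 0.255475
  L_III = e^(−2.57)·2.57^2/2! = 0.252755
  L_IV = e^(−4.15)·4.15^2/2! = 0.135751
Multiply by the mixture weights:
  π_I·L_I = 0.40 × 0.128405 = 0.0513619
  π_II·L_II = 0.05 × 0.255475 = 0.0127738
  π_III·L_III = 0.27 × 0.252755 = 0.0682438
  π_IV·L_IV = 0.28 × 0.135751 = 0.0380104
Normaliser: 0.0513619 + 0.0127738 + 0.0682438 + 0.0380104 = 0.17039
P(Regime III | 2 calls) ≈ 0.401

0.401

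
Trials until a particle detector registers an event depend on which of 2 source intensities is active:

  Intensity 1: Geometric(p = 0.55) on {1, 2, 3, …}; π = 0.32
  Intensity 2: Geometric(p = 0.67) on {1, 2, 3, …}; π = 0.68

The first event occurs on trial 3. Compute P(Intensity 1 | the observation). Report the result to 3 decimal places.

0.418

Apply Bayes' rule: the posterior for each component is proportional to its prior times its likelihood at x.
Evaluate each component's likelihood at the observed value:
  p_1 = 0.111375
  p_2 = 0.072963
Weight by the priors:
  P(Z=1)·p_1 = 0.32 × 0.111375 = 0.03564
  P(Z=2)·p_2 = 0.68 × 0.072963 = 0.0496148
Denominator: 0.03564 + 0.0496148 = 0.0852548
Responsibility of Intensity 1: 0.03564 / 0.0852548 ≈ 0.418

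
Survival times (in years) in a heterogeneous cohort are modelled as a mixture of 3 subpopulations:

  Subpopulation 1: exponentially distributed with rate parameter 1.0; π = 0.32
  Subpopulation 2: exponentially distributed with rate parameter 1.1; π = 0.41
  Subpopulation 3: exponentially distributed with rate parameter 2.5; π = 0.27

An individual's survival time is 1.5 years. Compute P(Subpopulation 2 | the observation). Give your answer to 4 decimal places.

By Bayes' theorem, P(k | x) = P(Z=k) f_k(x) / Σ_j P(Z=j) f_j(x).
Exponential densities:
  f_1 = 0.22313
  f_2 = 0.211255
  f_3 = 0.0587944
Unnormalised posteriors:
  P(Z=1)·f_1 = 0.32 × 0.22313 = 0.0714017
  P(Z=2)·f_2 = 0.41 × 0.211255 = 0.0866145
  P(Z=3)·f_3 = 0.27 × 0.0587944 = 0.0158745
Evidence: 0.0714017 + 0.0866145 + 0.0158745 = 0.173891
Responsibility of Subpopulation 2: 0.0866145 / 0.173891 ≈ 0.4981

0.4981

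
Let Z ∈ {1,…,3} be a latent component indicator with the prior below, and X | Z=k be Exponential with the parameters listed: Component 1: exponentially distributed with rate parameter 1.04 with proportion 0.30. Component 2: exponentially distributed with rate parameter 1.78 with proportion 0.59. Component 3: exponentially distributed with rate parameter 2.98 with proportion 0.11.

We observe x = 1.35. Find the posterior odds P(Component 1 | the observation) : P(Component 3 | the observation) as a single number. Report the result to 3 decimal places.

Since P(k|x) ∝ w_k f_k(x), the posterior odds are w_i f_i(x) / (w_j f_j(x)).
Component likelihoods at x = 1.35:
  L_1 = 0.255437
  L_2 = 0.160994
  L_3 = 0.0533396
0.0766311 / 0.00586735 ≈ 13.061

13.061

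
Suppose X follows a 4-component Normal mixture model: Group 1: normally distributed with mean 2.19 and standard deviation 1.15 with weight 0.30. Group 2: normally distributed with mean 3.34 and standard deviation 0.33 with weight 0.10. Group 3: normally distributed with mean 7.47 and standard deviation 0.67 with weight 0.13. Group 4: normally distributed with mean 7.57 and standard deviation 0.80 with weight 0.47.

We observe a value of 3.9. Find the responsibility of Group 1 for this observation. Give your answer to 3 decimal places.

The responsibility of component k is w_k f_k(x) divided by Σ_j w_j f_j(x).
Evaluate each component's likelihood at the observed value:
  p_1 = 0.114839
  p_2 = 0.286468
  p_3 = 4.07118e-07
  p_4 = 1.34253e-05
Multiply by the mixture weights:
  w_1·p_1 = 0.30 × 0.114839 = 0.0344518
  w_2·p_2 = 0.10 × 0.286468 = 0.0286468
  w_3·p_3 = 0.13 × 4.07118e-07 = 5.29254e-08
  w_4·p_4 = 0.47 × 1.34253e-05 = 6.30987e-06
Marginal: 0.0344518 + 0.0286468 + 5.29254e-08 + 6.30987e-06 = 0.063105
So the posterior for Group 1 is 0.0344518 / 0.063105 ≈ 0.546.

0.546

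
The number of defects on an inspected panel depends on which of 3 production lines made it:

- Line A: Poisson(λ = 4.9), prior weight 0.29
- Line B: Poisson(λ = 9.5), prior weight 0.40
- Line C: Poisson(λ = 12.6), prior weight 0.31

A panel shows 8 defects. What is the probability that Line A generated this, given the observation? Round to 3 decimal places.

0.213

Apply Bayes' rule: the posterior for each component is proportional to its prior times its likelihood at x.
Component likelihoods at x = 8 defects:
  L_A = e^(−4.9)·4.9^8/8! = 0.0613769
  L_B = e^(−9.5)·9.5^8/8! = 0.12316
  L_C = e^(−12.6)·12.6^8/8! = 0.0531292
Prior × likelihood for each component:
  w_A·L_A = 0.29 × 0.0613769 = 0.0177993
  w_B·L_B = 0.40 × 0.12316 = 0.0492641
  w_C·L_C = 0.31 × 0.0531292 = 0.0164701
Marginal: 0.0177993 + 0.0492641 + 0.0164701 = 0.0835335
P(Line A | 8 defects) = 0.0177993 / 0.0835335 ≈ 0.213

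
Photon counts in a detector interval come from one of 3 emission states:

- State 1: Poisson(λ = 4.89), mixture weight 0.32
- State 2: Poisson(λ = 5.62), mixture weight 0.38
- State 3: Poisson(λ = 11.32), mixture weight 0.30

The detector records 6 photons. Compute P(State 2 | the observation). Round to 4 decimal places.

0.5169

The responsibility of component k is P(Z=k) f_k(x) divided by Σ_j P(Z=j) f_j(x).
Evaluate each component's likelihood at the observed value:
  p_1 = e^(−4.89)·4.89^6/6! = 0.14283
  p_2 = e^(−5.62)·5.62^6/6! = 0.158617
  p_3 = e^(−11.32)·11.32^6/6! = 0.0354432
Weight by the priors:
  P(Z=1)·p_1 = 0.32 × 0.14283 = 0.0457057
  P(Z=2)·p_2 = 0.38 × 0.158617 = 0.0602746
  P(Z=3)·p_3 = 0.30 × 0.0354432 = 0.010633
Normaliser: 0.0457057 + 0.0602746 + 0.010633 = 0.116613
P(State 2 | 6 photons) ≈ 0.5169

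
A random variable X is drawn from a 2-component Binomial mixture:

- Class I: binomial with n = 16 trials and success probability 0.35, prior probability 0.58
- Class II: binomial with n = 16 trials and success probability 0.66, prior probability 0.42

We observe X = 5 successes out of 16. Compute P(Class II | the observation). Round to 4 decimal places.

P(component k | x) = w_k·f_k(x) / marginal(x), where marginal(x) = Σ_j w_j·f_j(x).
Component likelihoods at x = 5 successes out of 16:
  p_I = C(16,5)·0.35^5·0.65^11 = 4368·0.00525219·0.00875078 = 0.200757
  p_II = C(16,5)·0.66^5·0.34^11 = 4368·0.125233·7.01888e-06 = 0.00383946
Multiply by the mixture weights:
  w_I·p_I = 0.58 × 0.200757 = 0.116439
  w_II·p_II = 0.42 × 0.00383946 = 0.00161257
Normaliser: 0.116439 + 0.00161257 = 0.118051
P(Class II | the observation) ≈ 0.0137

0.0137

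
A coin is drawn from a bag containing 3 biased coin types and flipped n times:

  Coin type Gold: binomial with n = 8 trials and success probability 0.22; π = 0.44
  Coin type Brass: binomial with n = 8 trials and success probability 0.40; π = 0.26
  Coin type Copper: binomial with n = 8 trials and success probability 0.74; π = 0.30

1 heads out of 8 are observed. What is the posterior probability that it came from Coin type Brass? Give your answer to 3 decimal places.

0.146

P(component k | x) = π_k·f_k(x) / marginal(x), where marginal(x) = Σ_j π_j·f_j(x).
Evaluate each component's likelihood at the observed value:
  L_Gold = C(8,1)·0.22^1·0.78^7 = 8·0.22·0.175656 = 0.309154
  L_Brass = C(8,1)·0.40^1·0.60^7 = 8·0.4·0.0279936 = 0.0895795
  L_Copper = C(8,1)·0.74^1·0.26^7 = 8·0.74·8.03181e-05 = 0.000475483
Prior × likelihood for each component:
  π_Gold·L_Gold = 0.44 × 0.309154 = 0.136028
  π_Brass·L_Brass = 0.26 × 0.0895795 = 0.0232907
  π_Copper·L_Copper = 0.30 × 0.000475483 = 0.000142645
Normaliser: 0.136028 + 0.0232907 + 0.000142645 = 0.159461
So the posterior for Coin type Brass is 0.0232907 / 0.159461 ≈ 0.146.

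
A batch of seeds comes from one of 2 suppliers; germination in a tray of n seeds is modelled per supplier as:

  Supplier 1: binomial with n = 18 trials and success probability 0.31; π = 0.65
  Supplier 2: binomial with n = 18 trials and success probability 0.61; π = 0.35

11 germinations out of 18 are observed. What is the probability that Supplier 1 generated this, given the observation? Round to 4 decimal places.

0.0556

P(component k | x) = w_k·f_k(x) / marginal(x), where marginal(x) = Σ_j w_j·f_j(x).
Evaluate each component's likelihood at the observed value:
  f_1 = C(18,11)·0.31^11·0.69^7 = 31824·2.54085e-06·0.0744635 = 0.00602112
  f_2 = C(18,11)·0.61^11·0.39^7 = 31824·0.00435139·0.00137231 = 0.190036
Prior × likelihood for each component:
  w_1·f_1 = 0.65 × 0.00602112 = 0.00391373
  w_2·f_2 = 0.35 × 0.190036 = 0.0665125
Marginal: 0.00391373 + 0.0665125 = 0.0704262
Responsibility of Supplier 1: 0.00391373 / 0.0704262 ≈ 0.0556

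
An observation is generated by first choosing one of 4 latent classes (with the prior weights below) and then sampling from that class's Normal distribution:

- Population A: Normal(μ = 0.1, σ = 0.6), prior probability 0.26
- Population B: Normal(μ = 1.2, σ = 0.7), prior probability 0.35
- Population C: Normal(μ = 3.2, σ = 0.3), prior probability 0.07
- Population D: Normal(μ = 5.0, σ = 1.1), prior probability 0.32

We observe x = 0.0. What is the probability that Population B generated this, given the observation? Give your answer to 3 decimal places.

0.212

Apply Bayes' rule: the posterior for each component is proportional to its prior times its likelihood at x.
Evaluate each component's likelihood at the observed value:
  L_A = (1/(0.6·√(2π)))·exp(−(0.0−0.1)²/(2·0.6²)) = 0.664904·exp(-0.01389) = 0.655733
  L_B = (1/(0.7·√(2π)))·exp(−(0.0−1.2)²/(2·0.7²)) = 0.569918·exp(-1.46939) = 0.131119
  L_C = (1/(0.3·√(2π)))·exp(−(0.0−3.2)²/(2·0.3²)) = 1.329808·exp(-56.88889) = 2.61372e-25
  L_D = (1/(1.1·√(2π)))·exp(−(0.0−5.0)²/(2·1.1²)) = 0.362675·exp(-10.33058) = 1.18305e-05
Weight by the priors:
  w_A·L_A = 0.26 × 0.655733 = 0.170491
  w_B·L_B = 0.35 × 0.131119 = 0.0458916
  w_C·L_C = 0.07 × 2.61372e-25 = 1.8296e-26
  w_D·L_D = 0.32 × 1.18305e-05 = 3.78577e-06
Sum: 0.170491 + 0.0458916 + 1.8296e-26 + 3.78577e-06 = 0.216386
P(Population B | the observation) ≈ 0.212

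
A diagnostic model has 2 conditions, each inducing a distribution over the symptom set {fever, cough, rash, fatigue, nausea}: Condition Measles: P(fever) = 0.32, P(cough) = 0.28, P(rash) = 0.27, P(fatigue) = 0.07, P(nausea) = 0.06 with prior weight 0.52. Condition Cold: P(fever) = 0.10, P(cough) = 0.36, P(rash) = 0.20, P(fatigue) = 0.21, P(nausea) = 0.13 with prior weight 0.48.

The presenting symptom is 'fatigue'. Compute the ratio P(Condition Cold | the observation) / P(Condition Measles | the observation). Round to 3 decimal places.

Since P(k|x) ∝ π_k f_k(x), the posterior odds are π_i f_i(x) / (π_j f_j(x)).
Component likelihoods at x = 'fatigue':
  f_Measles = P(fatigue | comp) = 0.07
  f_Cold = P(fatigue | comp) = 0.21
0.1008 / 0.0364 ≈ 2.769

2.769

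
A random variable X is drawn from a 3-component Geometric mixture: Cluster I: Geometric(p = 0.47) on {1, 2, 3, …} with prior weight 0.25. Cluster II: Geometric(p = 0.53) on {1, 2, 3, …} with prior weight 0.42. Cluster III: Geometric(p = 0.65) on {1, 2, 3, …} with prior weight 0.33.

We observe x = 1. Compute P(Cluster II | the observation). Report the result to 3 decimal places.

0.401

Apply Bayes' rule: the posterior for each component is proportional to its prior times its likelihood at x.
Geometric probabilities:
  f_I = 0.47
  f_II = 0.53
  f_III = 0.65
Prior × likelihood for each component:
  π_I·f_I = 0.25 × 0.47 = 0.1175
  π_II·f_II = 0.42 × 0.53 = 0.2226
  π_III·f_III = 0.33 × 0.65 = 0.2145
Marginal: 0.1175 + 0.2226 + 0.2145 = 0.5546
P(Cluster II | 1) = 0.2226 / 0.5546 ≈ 0.401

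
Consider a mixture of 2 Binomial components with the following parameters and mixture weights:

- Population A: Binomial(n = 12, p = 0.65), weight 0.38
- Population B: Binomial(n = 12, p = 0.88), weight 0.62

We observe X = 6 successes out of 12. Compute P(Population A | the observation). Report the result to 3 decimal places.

Apply Bayes' rule: the posterior for each component is proportional to its prior times its likelihood at x.
Component likelihoods at x = 6 successes out of 12:
  p_A = C(12,6)·0.65^6·0.35^6 = 924·0.0754189·0.00183827 = 0.128103
  p_B = C(12,6)·0.88^6·0.12^6 = 924·0.464404·2.98598e-06 = 0.00128131
Unnormalised posteriors:
  π_A·p_A = 0.38 × 0.128103 = 0.0486793
  π_B·p_B = 0.62 × 0.00128131 = 0.000794415
Normaliser: 0.0486793 + 0.000794415 = 0.0494737
P(Population A | the observation) ≈ 0.984

0.984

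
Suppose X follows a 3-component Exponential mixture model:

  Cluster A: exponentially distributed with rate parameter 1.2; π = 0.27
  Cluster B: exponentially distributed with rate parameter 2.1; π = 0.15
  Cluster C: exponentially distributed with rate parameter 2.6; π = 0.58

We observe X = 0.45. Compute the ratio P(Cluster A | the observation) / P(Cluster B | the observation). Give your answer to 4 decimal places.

1.5421

Only the two components matter; the odds are (P(Z=i) f_i(x)) / (P(Z=j) f_j(x)).
Evaluate each component's likelihood at the observed value:
  f_A = 0.699298
  f_B = 0.816227
  f_C = 0.806954
0.18881 / 0.122434 ≈ 1.5421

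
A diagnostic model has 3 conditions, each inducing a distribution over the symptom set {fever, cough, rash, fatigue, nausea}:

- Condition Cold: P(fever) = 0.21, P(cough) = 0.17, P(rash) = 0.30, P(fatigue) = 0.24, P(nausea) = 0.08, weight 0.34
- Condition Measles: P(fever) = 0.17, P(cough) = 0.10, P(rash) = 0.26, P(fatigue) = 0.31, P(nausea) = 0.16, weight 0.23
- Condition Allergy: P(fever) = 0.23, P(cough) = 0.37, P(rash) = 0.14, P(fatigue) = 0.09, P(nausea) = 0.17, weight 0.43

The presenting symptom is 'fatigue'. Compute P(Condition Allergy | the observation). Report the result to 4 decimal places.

0.2020

By Bayes' theorem, P(k | x) = w_k f_k(x) / Σ_j w_j f_j(x).
Component likelihoods at x = 'fatigue':
  f_Cold = 0.24
  f_Measles = 0.31
  f_Allergy = 0.09
Multiply by the mixture weights:
  w_Cold·f_Cold = 0.34 × 0.24 = 0.0816
  w_Measles·f_Measles = 0.23 × 0.31 = 0.0713
  w_Allergy·f_Allergy = 0.43 × 0.09 = 0.0387
Denominator: 0.0816 + 0.0713 + 0.0387 = 0.1916
So the posterior for Condition Allergy is 0.0387 / 0.1916 ≈ 0.2020.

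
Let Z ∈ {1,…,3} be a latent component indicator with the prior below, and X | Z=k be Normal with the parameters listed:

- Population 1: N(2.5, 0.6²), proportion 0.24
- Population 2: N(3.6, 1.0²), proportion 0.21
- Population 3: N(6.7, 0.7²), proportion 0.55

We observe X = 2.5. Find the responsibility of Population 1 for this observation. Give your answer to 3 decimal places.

0.777

The responsibility of component k is w_k f_k(x) divided by Σ_j w_j f_j(x).
Normal densities:
  L_1 = 0.664904
  L_2 = 0.217852
  L_3 = 8.67983e-09
Unnormalised posteriors:
  w_1·L_1 = 0.24 × 0.664904 = 0.159577
  w_2·L_2 = 0.21 × 0.217852 = 0.045749
  w_3·L_3 = 0.55 × 8.67983e-09 = 4.77391e-09
Normaliser: 0.159577 + 0.045749 + 4.77391e-09 = 0.205326
P(Population 1 | the observation) ≈ 0.777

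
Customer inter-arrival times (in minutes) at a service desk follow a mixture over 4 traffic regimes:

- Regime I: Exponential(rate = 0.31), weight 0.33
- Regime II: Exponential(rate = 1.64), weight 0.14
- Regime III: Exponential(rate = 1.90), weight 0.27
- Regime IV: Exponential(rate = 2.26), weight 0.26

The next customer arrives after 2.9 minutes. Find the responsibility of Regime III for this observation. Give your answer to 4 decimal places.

0.0446

P(component k | x) = π_k·f_k(x) / marginal(x), where marginal(x) = Σ_j π_j·f_j(x).
Exponential densities:
  L_I = 0.31·e^(−0.31·2.9) = 0.31·e^(−0.8990) = 0.126163
  L_II = 1.64·e^(−1.64·2.9) = 1.64·e^(−4.7560) = 0.0141039
  L_III = 1.90·e^(−1.90·2.9) = 1.90·e^(−5.5100) = 0.0076876
  L_IV = 2.26·e^(−2.26·2.9) = 2.26·e^(−6.5540) = 0.00321916
Prior × likelihood for each component:
  π_I·L_I = 0.33 × 0.126163 = 0.0416337
  π_II·L_II = 0.14 × 0.0141039 = 0.00197455
  π_III·L_III = 0.27 × 0.0076876 = 0.00207565
  π_IV·L_IV = 0.26 × 0.00321916 = 0.000836981
Sum: 0.0416337 + 0.00197455 + 0.00207565 + 0.000836981 = 0.0465209
So the posterior for Regime III is 0.00207565 / 0.0465209 ≈ 0.0446.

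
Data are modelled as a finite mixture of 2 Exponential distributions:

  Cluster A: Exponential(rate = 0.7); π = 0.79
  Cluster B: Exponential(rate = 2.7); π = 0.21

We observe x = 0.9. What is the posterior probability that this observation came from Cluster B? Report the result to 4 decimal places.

0.1449

P(component k | x) = P(Z=k)·f_k(x) / marginal(x), where marginal(x) = Σ_j P(Z=j)·f_j(x).
Component likelihoods at x = 0.9:
  p_A = 0.372814
  p_B = 0.237699
Weight by the priors:
  P(Z=A)·p_A = 0.79 × 0.372814 = 0.294523
  P(Z=B)·p_B = 0.21 × 0.237699 = 0.0499169
Sum: 0.294523 + 0.0499169 = 0.34444
Responsibility of Cluster B: 0.0499169 / 0.34444 ≈ 0.1449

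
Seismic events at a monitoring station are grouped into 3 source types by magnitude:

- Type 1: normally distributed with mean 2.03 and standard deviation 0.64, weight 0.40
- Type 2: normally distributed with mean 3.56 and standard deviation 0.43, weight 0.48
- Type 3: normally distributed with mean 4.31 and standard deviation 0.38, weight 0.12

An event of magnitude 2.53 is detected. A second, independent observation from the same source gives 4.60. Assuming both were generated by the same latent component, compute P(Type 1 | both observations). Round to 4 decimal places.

P(component k | x) = π_k·f_k(x) / marginal(x), where marginal(x) = Σ_j π_j·f_j(x).
Since both observations come from the same component, the likelihood for component k is f_k(x₁)·f_k(x₂).
  L_1 = [(1/(0.64·√(2π)))·exp(−(2.53−2.03)²/(2·0.64²)) = 0.623347·exp(-0.30518) = 0.459403] × [0.000196416] = 9.02343e-05
  L_2 = [(1/(0.43·√(2π)))·exp(−(2.53−3.56)²/(2·0.43²)) = 0.927773·exp(-2.86885) = 0.0526644] × [0.0497974] = 0.00262255
  L_3 = [(1/(0.38·√(2π)))·exp(−(2.53−4.31)²/(2·0.38²)) = 1.049848·exp(-10.97091) = 1.80517e-05] × [0.784617] = 1.41637e-05
Weight by the priors:
  π_1·L_1 = 0.40 × 9.02343e-05 = 3.60937e-05
  π_2·L_2 = 0.48 × 0.00262255 = 0.00125882
  π_3·L_3 = 0.12 × 1.41637e-05 = 1.69964e-06
Sum: 3.60937e-05 + 0.00125882 + 1.69964e-06 = 0.00129662
P(Type 1 | x₁,x₂) = 3.60937e-05 / 0.00129662 ≈ 0.0278

0.0278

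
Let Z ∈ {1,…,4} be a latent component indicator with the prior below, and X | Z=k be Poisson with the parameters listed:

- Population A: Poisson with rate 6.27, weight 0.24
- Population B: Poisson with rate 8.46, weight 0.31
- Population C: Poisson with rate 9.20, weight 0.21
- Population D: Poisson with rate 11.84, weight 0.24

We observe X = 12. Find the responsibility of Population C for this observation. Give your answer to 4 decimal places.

The responsibility of component k is π_k f_k(x) divided by Σ_j π_j f_j(x).
Poisson probabilities:
  p_A = e^(−6.27)·6.27^12/12! = 0.014583
  p_B = e^(−8.46)·8.46^12/12! = 0.0594259
  p_C = e^(−9.20)·9.20^12/12! = 0.0775546
  p_D = e^(−11.84)·11.84^12/12! = 0.114245
Multiply by the mixture weights:
  π_A·p_A = 0.24 × 0.014583 = 0.00349992
  π_B·p_B = 0.31 × 0.0594259 = 0.018422
  π_C·p_C = 0.21 × 0.0775546 = 0.0162865
  π_D·p_D = 0.24 × 0.114245 = 0.0274188
Evidence: 0.00349992 + 0.018422 + 0.0162865 + 0.0274188 = 0.0656272
So the posterior for Population C is 0.0162865 / 0.0656272 ≈ 0.2482.

0.2482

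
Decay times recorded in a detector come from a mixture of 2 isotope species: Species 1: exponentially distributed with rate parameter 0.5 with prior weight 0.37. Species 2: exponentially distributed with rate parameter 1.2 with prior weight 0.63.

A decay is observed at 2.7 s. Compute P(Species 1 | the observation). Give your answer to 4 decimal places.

Apply Bayes' rule: the posterior for each component is proportional to its prior times its likelihood at x.
Component likelihoods at x = 2.7 s:
  L_1 = 0.5·e^(−0.5·2.7) = 0.5·e^(−1.3500) = 0.12962
  L_2 = 1.2·e^(−1.2·2.7) = 1.2·e^(−3.2400) = 0.0469967
Multiply by the mixture weights:
  π_1·L_1 = 0.37 × 0.12962 = 0.0479594
  π_2·L_2 = 0.63 × 0.0469967 = 0.0296079
Normaliser: 0.0479594 + 0.0296079 = 0.0775674
So the posterior for Species 1 is 0.0479594 / 0.0775674 ≈ 0.6183.

0.6183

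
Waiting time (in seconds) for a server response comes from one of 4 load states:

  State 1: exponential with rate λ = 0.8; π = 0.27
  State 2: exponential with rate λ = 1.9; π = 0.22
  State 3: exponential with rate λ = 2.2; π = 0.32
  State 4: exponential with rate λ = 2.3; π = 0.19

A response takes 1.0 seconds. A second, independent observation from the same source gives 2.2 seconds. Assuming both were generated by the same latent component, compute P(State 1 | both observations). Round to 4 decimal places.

0.7779

Posterior ∝ prior × likelihood, so P(k | x) ∝ w_k f_k(x); normalise over all components.
Since both observations come from the same component, the likelihood for component k is f_k(x₁)·f_k(x₂).
  p_1 = [0.8·e^(−0.8·1.0) = 0.8·e^(−0.8000) = 0.359463] × [0.137636] = 0.049475
  p_2 = [1.9·e^(−1.9·1.0) = 1.9·e^(−1.9000) = 0.28418] × [0.0290672] = 0.00826032
  p_3 = [2.2·e^(−2.2·1.0) = 2.2·e^(−2.2000) = 0.243767] × [0.0173955] = 0.00424045
  p_4 = [2.3·e^(−2.3·1.0) = 2.3·e^(−2.3000) = 0.230595] × [0.0145948] = 0.00336549
Weight by the priors:
  w_1·p_1 = 0.27 × 0.049475 = 0.0133583
  w_2·p_2 = 0.22 × 0.00826032 = 0.00181727
  w_3·p_3 = 0.32 × 0.00424045 = 0.00135694
  w_4·p_4 = 0.19 × 0.00336549 = 0.000639443
Marginal: 0.0133583 + 0.00181727 + 0.00135694 + 0.000639443 = 0.0171719
P(State 1 | data) = 0.0133583 / 0.0171719 ≈ 0.7779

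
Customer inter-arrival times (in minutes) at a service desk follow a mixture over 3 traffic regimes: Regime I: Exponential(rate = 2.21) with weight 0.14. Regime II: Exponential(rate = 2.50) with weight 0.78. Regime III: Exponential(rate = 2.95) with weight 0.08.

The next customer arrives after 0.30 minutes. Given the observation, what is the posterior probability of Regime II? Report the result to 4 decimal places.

Apply Bayes' rule: the posterior for each component is proportional to its prior times its likelihood at x.
Component likelihoods at x = 0.30 minutes:
  p_I = 2.21·e^(−2.21·0.30) = 2.21·e^(−0.6630) = 1.13882
  p_II = 2.50·e^(−2.50·0.30) = 2.50·e^(−0.7500) = 1.18092
  p_III = 2.95·e^(−2.95·0.30) = 2.95·e^(−0.8850) = 1.21751
Prior × likelihood for each component:
  w_I·p_I = 0.14 × 1.13882 = 0.159435
  w_II·p_II = 0.78 × 1.18092 = 0.921115
  w_III·p_III = 0.08 × 1.21751 = 0.0974005
Evidence: 0.159435 + 0.921115 + 0.0974005 = 1.17795
P(Regime II | data) ≈ 0.7820

0.7820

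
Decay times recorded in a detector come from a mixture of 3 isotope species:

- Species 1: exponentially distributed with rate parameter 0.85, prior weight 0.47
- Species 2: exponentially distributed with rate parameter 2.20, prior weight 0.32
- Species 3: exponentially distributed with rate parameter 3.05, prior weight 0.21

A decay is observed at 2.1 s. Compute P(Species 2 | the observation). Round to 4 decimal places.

0.0924

Apply Bayes' rule: the posterior for each component is proportional to its prior times its likelihood at x.
Exponential densities:
  L_1 = 0.85·e^(−0.85·2.1) = 0.85·e^(−1.7850) = 0.142628
  L_2 = 2.20·e^(−2.20·2.1) = 2.20·e^(−4.6200) = 0.0216762
  L_3 = 3.05·e^(−3.05·2.1) = 3.05·e^(−6.4050) = 0.00504247
Unnormalised posteriors:
  w_1·L_1 = 0.47 × 0.142628 = 0.0670349
  w_2·L_2 = 0.32 × 0.0216762 = 0.00693637
  w_3·L_3 = 0.21 × 0.00504247 = 0.00105892
Sum: 0.0670349 + 0.00693637 + 0.00105892 = 0.0750302
P(Species 2 | the observation) = 0.00693637 / 0.0750302 ≈ 0.0924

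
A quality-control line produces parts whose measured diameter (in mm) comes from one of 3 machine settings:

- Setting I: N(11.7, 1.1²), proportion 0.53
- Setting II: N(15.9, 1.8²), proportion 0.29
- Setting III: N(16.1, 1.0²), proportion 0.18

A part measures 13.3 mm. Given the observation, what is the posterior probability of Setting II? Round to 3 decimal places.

0.249

The responsibility of component k is P(Z=k) f_k(x) divided by Σ_j P(Z=j) f_j(x).
Normal densities:
  p_I = 0.125921
  p_II = 0.0780867
  p_III = 0.00791545
Unnormalised posteriors:
  P(Z=I)·p_I = 0.53 × 0.125921 = 0.0667382
  P(Z=II)·p_II = 0.29 × 0.0780867 = 0.0226452
  P(Z=III)·p_III = 0.18 × 0.00791545 = 0.00142478
Sum: 0.0667382 + 0.0226452 + 0.00142478 = 0.0908081
Responsibility of Setting II: 0.0226452 / 0.0908081 ≈ 0.249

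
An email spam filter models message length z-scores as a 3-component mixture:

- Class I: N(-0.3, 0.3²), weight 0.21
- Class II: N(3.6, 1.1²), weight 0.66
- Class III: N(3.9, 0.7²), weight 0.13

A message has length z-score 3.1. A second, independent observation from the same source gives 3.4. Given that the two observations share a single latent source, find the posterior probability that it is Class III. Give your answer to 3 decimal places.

0.181

Apply Bayes' rule: the posterior for each component is proportional to its prior times its likelihood at x.
Since both observations come from the same component, the likelihood for component k is f_k(x₁)·f_k(x₂).
  f_I = [1.70778e-28] × [1.2396e-33] = 2.11696e-61
  f_II = [0.327079] × [0.356729] = 0.116679
  f_III = [0.296614] × [0.441593] = 0.130983
Multiply by the mixture weights:
  π_I·f_I = 0.21 × 2.11696e-61 = 4.44562e-62
  π_II·f_II = 0.66 × 0.116679 = 0.0770079
  π_III·f_III = 0.13 × 0.130983 = 0.0170277
Denominator: 4.44562e-62 + 0.0770079 + 0.0170277 = 0.0940356
P(Class III | x₁, x₂) = 0.0170277 / 0.0940356 ≈ 0.181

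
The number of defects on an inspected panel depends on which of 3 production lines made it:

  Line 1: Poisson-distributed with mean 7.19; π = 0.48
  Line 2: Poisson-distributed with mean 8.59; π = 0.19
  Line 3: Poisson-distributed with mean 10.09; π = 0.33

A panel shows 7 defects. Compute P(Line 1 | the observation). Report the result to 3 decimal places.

0.573

Posterior ∝ prior × likelihood, so P(k | x) ∝ w_k f_k(x); normalise over all components.
Component likelihoods at x = 7 defects:
  p_1 = e^(−7.19)·7.19^7/7! = 0.148626
  p_2 = e^(−8.59)·8.59^7/7! = 0.12733
  p_3 = e^(−10.09)·10.09^7/7! = 0.0876549
Weight by the priors:
  w_1·p_1 = 0.48 × 0.148626 = 0.0713404
  w_2·p_2 = 0.19 × 0.12733 = 0.0241928
  w_3·p_3 = 0.33 × 0.0876549 = 0.0289261
Sum: 0.0713404 + 0.0241928 + 0.0289261 = 0.124459
P(Line 1 | the observation) = 0.0713404 / 0.124459 ≈ 0.573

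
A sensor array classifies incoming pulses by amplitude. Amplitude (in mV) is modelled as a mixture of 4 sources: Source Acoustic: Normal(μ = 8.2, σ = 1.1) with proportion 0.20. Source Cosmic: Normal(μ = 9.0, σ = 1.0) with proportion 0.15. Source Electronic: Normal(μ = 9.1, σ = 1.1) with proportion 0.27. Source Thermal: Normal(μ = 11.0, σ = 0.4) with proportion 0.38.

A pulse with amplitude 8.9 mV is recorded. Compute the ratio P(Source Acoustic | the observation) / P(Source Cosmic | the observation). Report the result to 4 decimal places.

Since P(k|x) ∝ π_k f_k(x), the posterior odds are π_i f_i(x) / (π_j f_j(x)).
Normal densities:
  f_Acoustic = (1/(1.1·√(2π)))·exp(−(8.9−8.2)²/(2·1.1²)) = 0.362675·exp(-0.20248) = 0.296198
  f_Cosmic = (1/(1.0·√(2π)))·exp(−(8.9−9.0)²/(2·1.0²)) = 0.398942·exp(-0.00500) = 0.396953
  f_Electronic = (1/(1.1·√(2π)))·exp(−(8.9−9.1)²/(2·1.1²)) = 0.362675·exp(-0.01653) = 0.356729
  f_Thermal = (1/(0.4·√(2π)))·exp(−(8.9−11.0)²/(2·0.4²)) = 0.997356·exp(-13.78125) = 1.03212e-06
0.0592395 / 0.0595429 ≈ 0.9949

0.9949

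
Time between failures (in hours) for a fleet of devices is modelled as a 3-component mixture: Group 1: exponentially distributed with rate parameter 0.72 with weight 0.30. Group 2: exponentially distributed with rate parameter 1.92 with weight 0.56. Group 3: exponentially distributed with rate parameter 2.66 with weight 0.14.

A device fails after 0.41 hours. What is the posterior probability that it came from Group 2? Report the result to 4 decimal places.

Posterior ∝ prior × likelihood, so P(k | x) ∝ π_k f_k(x); normalise over all components.
Exponential densities:
  p_1 = 0.72·e^(−0.72·0.41) = 0.72·e^(−0.2952) = 0.535956
  p_2 = 1.92·e^(−1.92·0.41) = 1.92·e^(−0.7872) = 0.873825
  p_3 = 2.66·e^(−2.66·0.41) = 2.66·e^(−1.0906) = 0.893799
Multiply by the mixture weights:
  π_1·p_1 = 0.30 × 0.535956 = 0.160787
  π_2·p_2 = 0.56 × 0.873825 = 0.489342
  π_3·p_3 = 0.14 × 0.893799 = 0.125132
Denominator: 0.160787 + 0.489342 + 0.125132 = 0.775261
P(Group 2 | data) ≈ 0.6312

0.6312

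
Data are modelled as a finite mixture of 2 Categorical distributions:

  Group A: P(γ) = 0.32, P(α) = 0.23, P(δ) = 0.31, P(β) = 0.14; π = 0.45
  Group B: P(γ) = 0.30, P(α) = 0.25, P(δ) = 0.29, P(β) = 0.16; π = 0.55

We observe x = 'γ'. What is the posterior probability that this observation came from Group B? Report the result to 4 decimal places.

0.5340

Posterior ∝ prior × likelihood, so P(k | x) ∝ π_k f_k(x); normalise over all components.
Component likelihoods at x = 'γ':
  f_A = 0.32
  f_B = 0.3
Weight by the priors:
  π_A·f_A = 0.45 × 0.32 = 0.144
  π_B·f_B = 0.55 × 0.3 = 0.165
Marginal: 0.144 + 0.165 = 0.309
P(Group B | the observation) = 0.165 / 0.309 ≈ 0.5340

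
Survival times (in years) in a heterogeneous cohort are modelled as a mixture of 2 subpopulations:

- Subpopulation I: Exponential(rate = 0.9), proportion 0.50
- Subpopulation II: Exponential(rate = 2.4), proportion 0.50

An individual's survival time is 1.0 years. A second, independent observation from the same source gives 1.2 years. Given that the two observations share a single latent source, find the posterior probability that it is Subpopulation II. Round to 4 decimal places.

0.2078

Apply Bayes' rule: the posterior for each component is proportional to its prior times its likelihood at x.
Since both observations come from the same component, the likelihood for component k is f_k(x₁)·f_k(x₂).
  f_I = [0.365913] × [0.305636] = 0.111836
  f_II = [0.217723] × [0.134723] = 0.0293324
Multiply by the mixture weights:
  π_I·f_I = 0.50 × 0.111836 = 0.055918
  π_II·f_II = 0.50 × 0.0293324 = 0.0146662
Evidence: 0.055918 + 0.0146662 = 0.0705842
P(Subpopulation II | x) = 0.0146662 / 0.0705842 ≈ 0.2078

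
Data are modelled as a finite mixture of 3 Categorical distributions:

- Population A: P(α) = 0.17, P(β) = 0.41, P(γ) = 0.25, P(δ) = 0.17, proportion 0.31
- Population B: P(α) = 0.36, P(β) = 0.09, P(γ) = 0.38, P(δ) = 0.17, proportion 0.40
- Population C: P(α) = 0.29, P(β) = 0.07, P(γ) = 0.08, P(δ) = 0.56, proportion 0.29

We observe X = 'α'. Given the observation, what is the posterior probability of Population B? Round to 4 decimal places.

The responsibility of component k is π_k f_k(x) divided by Σ_j π_j f_j(x).
Component likelihoods at x = 'α':
  L_A = P(α | comp) = 0.17
  L_B = P(α | comp) = 0.36
  L_C = P(α | comp) = 0.29
Prior × likelihood for each component:
  π_A·L_A = 0.31 × 0.17 = 0.0527
  π_B·L_B = 0.40 × 0.36 = 0.144
  π_C·L_C = 0.29 × 0.29 = 0.0841
Marginal: 0.0527 + 0.144 + 0.0841 = 0.2808
P(Population B | the observation) ≈ 0.5128

0.5128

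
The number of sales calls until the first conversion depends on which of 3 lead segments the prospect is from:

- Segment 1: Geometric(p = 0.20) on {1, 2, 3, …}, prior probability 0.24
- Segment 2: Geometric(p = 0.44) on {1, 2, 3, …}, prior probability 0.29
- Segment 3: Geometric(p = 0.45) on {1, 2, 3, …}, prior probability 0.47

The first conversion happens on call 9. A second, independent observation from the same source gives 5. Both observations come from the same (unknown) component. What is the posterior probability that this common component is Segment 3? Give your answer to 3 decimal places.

P(component k | x) = π_k·f_k(x) / marginal(x), where marginal(x) = Σ_j π_j·f_j(x).
Since both observations come from the same component, the likelihood for component k is f_k(x₁)·f_k(x₂).
  f_1 = [0.0335544] × [0.08192] = 0.00274878
  f_2 = [0.00425556] × [0.0432718] = 0.000184146
  f_3 = [0.00376803] × [0.0411778] = 0.000155159
Prior × likelihood for each component:
  π_1·f_1 = 0.24 × 0.00274878 = 0.000659707
  π_2·f_2 = 0.29 × 0.000184146 = 5.34023e-05
  π_3·f_3 = 0.47 × 0.000155159 = 7.29248e-05
Sum: 0.000659707 + 5.34023e-05 + 7.29248e-05 = 0.000786034
P(Segment 3 | data) ≈ 0.093

0.093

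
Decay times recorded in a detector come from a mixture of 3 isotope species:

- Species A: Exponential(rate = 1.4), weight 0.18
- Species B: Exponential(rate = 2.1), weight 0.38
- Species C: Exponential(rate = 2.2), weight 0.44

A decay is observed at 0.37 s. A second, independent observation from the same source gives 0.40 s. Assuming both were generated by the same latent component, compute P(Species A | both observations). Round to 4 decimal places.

0.1422

Apply Bayes' rule: the posterior for each component is proportional to its prior times its likelihood at x.
Since both observations come from the same component, the likelihood for component k is f_k(x₁)·f_k(x₂).
  p_A = [0.833995] × [0.799693] = 0.66694
  p_B = [0.965545] × [0.906592] = 0.875355
  p_C = [0.974781] × [0.912522] = 0.889509
Prior × likelihood for each component:
  π_A·p_A = 0.18 × 0.66694 = 0.120049
  π_B·p_B = 0.38 × 0.875355 = 0.332635
  π_C·p_C = 0.44 × 0.889509 = 0.391384
Marginal: 0.120049 + 0.332635 + 0.391384 = 0.844068
P(Species A | x₁,x₂) = 0.120049 / 0.844068 ≈ 0.1422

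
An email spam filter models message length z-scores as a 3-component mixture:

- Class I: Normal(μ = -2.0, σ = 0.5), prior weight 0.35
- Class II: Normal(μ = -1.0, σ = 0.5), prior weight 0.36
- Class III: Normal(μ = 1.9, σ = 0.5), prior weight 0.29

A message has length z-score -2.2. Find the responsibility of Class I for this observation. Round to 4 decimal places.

0.9411

Apply Bayes' rule: the posterior for each component is proportional to its prior times its likelihood at x.
Normal densities:
  L_I = 0.73654
  L_II = 0.0447891
  L_III = 1.99968e-15
Prior × likelihood for each component:
  w_I·L_I = 0.35 × 0.73654 = 0.257789
  w_II·L_II = 0.36 × 0.0447891 = 0.0161241
  w_III·L_III = 0.29 × 1.99968e-15 = 5.79906e-16
Marginal: 0.257789 + 0.0161241 + 5.79906e-16 = 0.273913
P(Class I | data) = 0.257789 / 0.273913 ≈ 0.9411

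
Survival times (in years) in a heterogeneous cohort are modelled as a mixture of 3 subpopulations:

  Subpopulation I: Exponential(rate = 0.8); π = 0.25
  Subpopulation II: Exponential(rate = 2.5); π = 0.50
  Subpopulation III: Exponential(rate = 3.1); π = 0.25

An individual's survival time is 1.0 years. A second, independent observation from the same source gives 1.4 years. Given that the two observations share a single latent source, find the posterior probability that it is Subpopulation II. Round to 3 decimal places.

P(component k | x) = P(Z=k)·f_k(x) / marginal(x), where marginal(x) = Σ_j P(Z=j)·f_j(x).
Since both observations come from the same component, the likelihood for component k is f_k(x₁)·f_k(x₂).
  f_I = [0.8·e^(−0.8·1.0) = 0.8·e^(−0.8000) = 0.359463] × [0.261024] = 0.0938285
  f_II = [2.5·e^(−2.5·1.0) = 2.5·e^(−2.5000) = 0.205212] × [0.0754935] = 0.0154922
  f_III = [3.1·e^(−3.1·1.0) = 3.1·e^(−3.1000) = 0.139653] × [0.0404132] = 0.00564381
Weight by the priors:
  P(Z=I)·f_I = 0.25 × 0.0938285 = 0.0234571
  P(Z=II)·f_II = 0.50 × 0.0154922 = 0.0077461
  P(Z=III)·f_III = 0.25 × 0.00564381 = 0.00141095
Normaliser: 0.0234571 + 0.0077461 + 0.00141095 = 0.0326142
P(Subpopulation II | data) ≈ 0.238

0.238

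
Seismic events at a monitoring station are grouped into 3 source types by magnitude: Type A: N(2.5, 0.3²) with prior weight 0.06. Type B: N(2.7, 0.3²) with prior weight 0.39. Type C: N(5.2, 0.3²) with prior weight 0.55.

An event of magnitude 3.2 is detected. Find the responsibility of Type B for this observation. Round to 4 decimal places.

0.9610

Posterior ∝ prior × likelihood, so P(k | x) ∝ P(Z=k) f_k(x); normalise over all components.
Evaluate each component's likelihood at the observed value:
  L_A = 0.0874063
  L_B = 0.33159
  L_C = 2.9703e-10
Weight by the priors:
  P(Z=A)·L_A = 0.06 × 0.0874063 = 0.00524438
  P(Z=B)·L_B = 0.39 × 0.33159 = 0.12932
  P(Z=C)·L_C = 0.55 × 2.9703e-10 = 1.63367e-10
Normaliser: 0.00524438 + 0.12932 + 1.63367e-10 = 0.134565
P(Type B | data) = 0.12932 / 0.134565 ≈ 0.9610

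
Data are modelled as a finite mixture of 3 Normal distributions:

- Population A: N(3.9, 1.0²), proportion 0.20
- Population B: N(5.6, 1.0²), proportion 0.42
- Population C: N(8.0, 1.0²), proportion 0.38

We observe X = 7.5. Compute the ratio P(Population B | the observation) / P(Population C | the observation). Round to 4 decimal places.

0.2060

The posterior odds equal the prior odds times the likelihood ratio: (w_i/w_j)·(f_i(x)/f_j(x)).
Evaluate each component's likelihood at the observed value:
  p_A = (1/(1.0·√(2π)))·exp(−(7.5−3.9)²/(2·1.0²)) = 0.398942·exp(-6.48000) = 0.000611902
  p_B = (1/(1.0·√(2π)))·exp(−(7.5−5.6)²/(2·1.0²)) = 0.398942·exp(-1.80500) = 0.0656158
  p_C = (1/(1.0·√(2π)))·exp(−(7.5−8.0)²/(2·1.0²)) = 0.398942·exp(-0.12500) = 0.352065
0.0275586 / 0.133785 ≈ 0.2060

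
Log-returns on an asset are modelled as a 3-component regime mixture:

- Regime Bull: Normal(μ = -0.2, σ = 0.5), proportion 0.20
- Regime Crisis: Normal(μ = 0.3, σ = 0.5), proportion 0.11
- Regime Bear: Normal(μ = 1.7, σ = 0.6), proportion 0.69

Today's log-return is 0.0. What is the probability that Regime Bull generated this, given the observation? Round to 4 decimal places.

0.6435

P(component k | x) = π_k·f_k(x) / marginal(x), where marginal(x) = Σ_j π_j·f_j(x).
Component likelihoods at x = 0.0:
  f_Bull = 0.73654
  f_Crisis = 0.666449
  f_Bear = 0.0120102
Prior × likelihood for each component:
  π_Bull·f_Bull = 0.20 × 0.73654 = 0.147308
  π_Crisis·f_Crisis = 0.11 × 0.666449 = 0.0733094
  π_Bear·f_Bear = 0.69 × 0.0120102 = 0.00828701
Sum: 0.147308 + 0.0733094 + 0.00828701 = 0.228904
So the posterior for Regime Bull is 0.147308 / 0.228904 ≈ 0.6435.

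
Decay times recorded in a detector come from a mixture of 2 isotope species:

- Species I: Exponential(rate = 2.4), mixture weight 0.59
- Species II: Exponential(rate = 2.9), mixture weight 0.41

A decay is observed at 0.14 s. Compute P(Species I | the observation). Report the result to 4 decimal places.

Apply Bayes' rule: the posterior for each component is proportional to its prior times its likelihood at x.
Component likelihoods at x = 0.14 s:
  L_I = 1.7151
  L_II = 1.9323
Multiply by the mixture weights:
  w_I·L_I = 0.59 × 1.7151 = 1.01191
  w_II·L_II = 0.41 × 1.9323 = 0.792243
Normaliser: 1.01191 + 0.792243 = 1.80415
P(Species I | x) = 1.01191 / 1.80415 ≈ 0.5609

0.5609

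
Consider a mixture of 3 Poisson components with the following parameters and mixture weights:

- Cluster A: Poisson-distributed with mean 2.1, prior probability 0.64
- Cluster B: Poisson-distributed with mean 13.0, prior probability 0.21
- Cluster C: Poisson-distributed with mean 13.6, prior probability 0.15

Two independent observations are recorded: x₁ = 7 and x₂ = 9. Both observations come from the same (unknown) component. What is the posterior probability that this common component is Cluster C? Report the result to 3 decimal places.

By Bayes' theorem, P(k | x) = P(Z=k) f_k(x) / Σ_j P(Z=j) f_j(x).
Since both observations come from the same component, the likelihood for component k is f_k(x₁)·f_k(x₂).
  L_A = [e^(−2.1)·2.1^7/7! = 0.00437609] × [0.000268035] = 1.17295e-06
  L_B = [e^(−13.0)·13.0^7/7! = 0.0281413] × [0.066054] = 0.00185885
  L_C = [e^(−13.6)·13.6^7/7! = 0.0211805] × [0.0544104] = 0.00115244
Multiply by the mixture weights:
  P(Z=A)·L_A = 0.64 × 1.17295e-06 = 7.50686e-07
  P(Z=B)·L_B = 0.21 × 0.00185885 = 0.000390358
  P(Z=C)·L_C = 0.15 × 0.00115244 = 0.000172866
Marginal: 7.50686e-07 + 0.000390358 + 0.000172866 = 0.000563975
So the posterior for Cluster C is 0.000172866 / 0.000563975 ≈ 0.307.

0.307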